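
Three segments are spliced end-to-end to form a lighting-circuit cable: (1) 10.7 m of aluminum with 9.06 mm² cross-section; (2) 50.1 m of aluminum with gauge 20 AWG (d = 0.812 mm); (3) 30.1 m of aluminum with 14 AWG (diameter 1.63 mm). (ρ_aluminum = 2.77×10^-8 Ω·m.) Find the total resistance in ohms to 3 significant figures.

3.11 Ω

Seg 1: A = 9.06 mm² = 9.060e-06 m²
R_1 = (2.77×10^-8)(10.7)/(9.060e-06) = 0.03271 Ω
Seg 2: A = π(0.812/2 mm)² = π(4.0600e-04 m)² = 5.178e-07 m²
R_2 = (2.77×10^-8)(50.1)/(5.178e-07) = 2.68 Ω
Seg 3: A = π(1.63/2 mm)² = π(8.1500e-04 m)² = 2.087e-06 m²
R_3 = (2.77×10^-8)(30.1)/(2.087e-06) = 0.3996 Ω
R_total = R_1 + R_2 + R_3 = 3.11 Ω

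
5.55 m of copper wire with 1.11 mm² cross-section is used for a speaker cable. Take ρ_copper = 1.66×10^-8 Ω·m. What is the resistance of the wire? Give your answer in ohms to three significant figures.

A = 1.11 mm² = 1.110e-06 m²
R = ρL/A = (1.66×10^-8)(5.55 m)/(1.110e-06 m²) = 0.0830 Ω

0.0830 Ω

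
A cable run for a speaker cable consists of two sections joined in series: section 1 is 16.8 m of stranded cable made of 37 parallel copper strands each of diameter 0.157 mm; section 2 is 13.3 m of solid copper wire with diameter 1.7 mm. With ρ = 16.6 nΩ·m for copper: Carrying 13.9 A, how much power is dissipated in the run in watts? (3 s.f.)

ρ = 16.6 nΩ·m = 1.66×10^-8 Ω·m
Section 1: A_strand = π(7.8500e-05)² = 1.936e-08 m²; R₁ = ρL/(N·A_s) = (1.66×10^-8)(16.8)/(37×1.936e-08) = 0.3893 Ω
Section 2: A = π(d/2)² = π(8.5000e-04 m)² = 2.270e-06 m²
R₂ = (1.66×10^-8)(13.3)/(2.270e-06) = 0.09727 Ω
R = R₁ + R₂ = 0.4866 Ω
P = I²R = (13.9)² × 0.4866 = 94.0 W

94.0 W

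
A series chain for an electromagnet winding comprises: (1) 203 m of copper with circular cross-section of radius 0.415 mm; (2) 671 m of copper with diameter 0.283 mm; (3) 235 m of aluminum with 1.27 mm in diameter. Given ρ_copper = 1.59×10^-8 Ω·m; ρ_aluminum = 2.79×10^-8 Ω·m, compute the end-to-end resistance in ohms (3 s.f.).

Seg 1: A = πr² = π(4.1500e-04 m)² = 5.411e-07 m²
R_1 = (1.59×10^-8)(203)/(5.411e-07) = 5.966 Ω
Seg 2: A = π(d/2)² = π(1.4150e-04 m)² = 6.290e-08 m²
R_2 = (1.59×10^-8)(671)/(6.290e-08) = 169.6 Ω
Seg 3: A = π(d/2)² = π(6.3500e-04 m)² = 1.267e-06 m²
R_3 = (2.79×10^-8)(235)/(1.267e-06) = 5.176 Ω
R_total = R_1 + R_2 + R_3 = 181 Ω

181 Ω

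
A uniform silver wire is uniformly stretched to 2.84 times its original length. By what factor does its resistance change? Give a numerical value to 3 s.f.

8.07

Volume constant ⇒ A' = A/k with k = 2.84. R' = ρ(kL)/(A/k) = k²R.
Factor = 8.07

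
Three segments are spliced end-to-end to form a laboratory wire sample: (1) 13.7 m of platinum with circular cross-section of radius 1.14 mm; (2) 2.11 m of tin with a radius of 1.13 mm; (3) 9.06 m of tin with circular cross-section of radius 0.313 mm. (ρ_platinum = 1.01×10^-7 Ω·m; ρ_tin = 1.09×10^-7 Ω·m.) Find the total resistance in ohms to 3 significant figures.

3.60 Ω

Seg 1: A = πr² = π(1.1400e-03 m)² = 4.083e-06 m²
R_1 = (1.01×10^-7)(13.7)/(4.083e-06) = 0.3389 Ω
Seg 2: A = πr² = π(1.1300e-03 m)² = 4.011e-06 m²
R_2 = (1.09×10^-7)(2.11)/(4.011e-06) = 0.05733 Ω
Seg 3: A = πr² = π(3.1300e-04 m)² = 3.078e-07 m²
R_3 = (1.09×10^-7)(9.06)/(3.078e-07) = 3.209 Ω
R_total = R_1 + R_2 + R_3 = 3.60 Ω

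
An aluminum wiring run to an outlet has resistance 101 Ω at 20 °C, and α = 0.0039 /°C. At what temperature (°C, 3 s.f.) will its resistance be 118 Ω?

63.2 °C

R = R₀(1 + α(T − T₀)) ⇒ T = T₀ + (R/R₀ − 1)/α
T = 20 + (118/101 − 1)/0.0039 = 20 + (0.1683)/0.0039 = 63.2 °C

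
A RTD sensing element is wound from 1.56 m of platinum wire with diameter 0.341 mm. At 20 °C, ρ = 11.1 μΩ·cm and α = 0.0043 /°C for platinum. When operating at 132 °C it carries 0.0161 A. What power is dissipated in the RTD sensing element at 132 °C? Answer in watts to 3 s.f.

ρ = 11.1 μΩ·cm = 1.11×10^-7 Ω·m
A = π(d/2)² = π(1.7050e-04 m)² = 9.133e-08 m²
R₍20₎ = ρL/A = (1.11×10^-7)(1.56)/(9.133e-08) = 1.896 Ω
R₍132₎ = R₍20₎(1 + αΔT) = 1.896 × (1 + 0.0043×112) = 2.809 Ω
P = I²R = (0.0161)² × 2.809 = 7.28×10^-4 W

7.28×10^-4 W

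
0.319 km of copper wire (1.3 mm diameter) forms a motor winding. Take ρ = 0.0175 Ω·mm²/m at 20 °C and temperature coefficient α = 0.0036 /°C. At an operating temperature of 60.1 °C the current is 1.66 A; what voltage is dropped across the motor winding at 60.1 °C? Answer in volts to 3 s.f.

7.99 V

ρ = 0.0175 Ω·mm²/m = 1.75×10^-8 Ω·m
A = π(d/2)² = π(6.5000e-04 m)² = 1.327e-06 m²
R₍20₎ = ρL/A = (1.75×10^-8)(319)/(1.327e-06) = 4.206 Ω
R₍60.1₎ = R₍20₎(1 + αΔT) = 4.206 × (1 + 0.0036×40.1) = 4.813 Ω
V = IR = 1.66 × 4.813 = 7.99 V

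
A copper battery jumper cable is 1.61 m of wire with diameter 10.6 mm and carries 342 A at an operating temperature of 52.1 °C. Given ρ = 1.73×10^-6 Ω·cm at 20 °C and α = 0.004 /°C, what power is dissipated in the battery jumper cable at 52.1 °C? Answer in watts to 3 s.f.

ρ = 1.73×10^-6 Ω·cm = 1.73×10^-8 Ω·m
A = π(d/2)² = π(5.3000e-03 m)² = 8.825e-05 m²
R₍20₎ = ρL/A = (1.73×10^-8)(1.61)/(8.825e-05) = 3.156×10^-4 Ω
R₍52.1₎ = R₍20₎(1 + αΔT) = 3.156×10^-4 × (1 + 0.004×32.1) = 3.562×10^-4 Ω
P = I²R = (342)² × 3.562×10^-4 = 41.7 W

41.7 W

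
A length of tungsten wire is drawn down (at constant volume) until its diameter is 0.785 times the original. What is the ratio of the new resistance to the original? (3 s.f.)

Volume constant ⇒ L' = L/r² with r = 0.785. R' = ρL'/A' = ρ(L/r²)/(πr²d₀²/4) = R/r⁴.
Factor = 2.63

2.63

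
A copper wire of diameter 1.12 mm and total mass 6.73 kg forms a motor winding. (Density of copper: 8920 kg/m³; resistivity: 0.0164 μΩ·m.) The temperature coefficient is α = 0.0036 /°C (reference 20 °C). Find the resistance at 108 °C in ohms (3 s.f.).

16.8 Ω

ρ = 0.0164 μΩ·m = 1.64×10^-8 Ω·m
A = π(d/2)² = π(5.6000e-04 m)² = 9.8520e-07 m²
L = m/(density·A) = 6.73/(8920×9.8520e-07) = 765.8 m
R = ρL/A = (1.64×10^-8)(765.8)/(9.8520e-07) = 12.75 Ω
R(108 °C) = 12.75 × (1 + 0.0036×88) = 16.8 Ω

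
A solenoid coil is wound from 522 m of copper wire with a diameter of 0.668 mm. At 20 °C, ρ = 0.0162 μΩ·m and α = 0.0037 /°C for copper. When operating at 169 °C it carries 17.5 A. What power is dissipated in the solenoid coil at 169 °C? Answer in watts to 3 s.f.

11500 W

ρ = 0.0162 μΩ·m = 1.62×10^-8 Ω·m
A = π(d/2)² = π(3.3400e-04 m)² = 3.505e-07 m²
R₍20₎ = ρL/A = (1.62×10^-8)(522)/(3.505e-07) = 24.13 Ω
R₍169₎ = R₍20₎(1 + αΔT) = 24.13 × (1 + 0.0037×149) = 37.43 Ω
P = I²R = (17.5)² × 37.43 = 11500 W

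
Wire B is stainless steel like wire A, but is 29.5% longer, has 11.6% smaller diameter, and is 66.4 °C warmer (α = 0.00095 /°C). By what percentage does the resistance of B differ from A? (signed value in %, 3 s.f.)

R ∝ ρL/d² with ρ ∝ (1+αΔT), so R_B/R_A = (1 + 29.5/100) × (1 − 11.6/100)⁻² × (1 + 0.00095×66.4)
= 1.295 × 1.28 × 1.063 = 1.762
(R_B − R_A)/R_A = 1.762 − 1 = 76.2%

76.2%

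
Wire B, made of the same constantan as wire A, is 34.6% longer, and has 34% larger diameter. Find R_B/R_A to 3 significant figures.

0.750

R ∝ L/d², so R_B/R_A = (1 + 34.6/100) × (1 + 34/100)⁻²
= 1.346 × 0.5569 = 0.750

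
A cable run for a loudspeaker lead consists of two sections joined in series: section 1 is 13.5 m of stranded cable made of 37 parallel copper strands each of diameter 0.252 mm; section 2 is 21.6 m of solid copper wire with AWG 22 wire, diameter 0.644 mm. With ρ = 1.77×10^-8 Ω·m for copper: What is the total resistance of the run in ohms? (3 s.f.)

1.30 Ω

Section 1: A_strand = π(1.2600e-04)² = 4.988e-08 m²; R₁ = ρL/(N·A_s) = (1.77×10^-8)(13.5)/(37×4.988e-08) = 0.1295 Ω
Section 2: A = π(0.644/2 mm)² = π(3.2200e-04 m)² = 3.257e-07 m²
R₂ = (1.77×10^-8)(21.6)/(3.257e-07) = 1.174 Ω
R = R₁ + R₂ = 1.30 Ω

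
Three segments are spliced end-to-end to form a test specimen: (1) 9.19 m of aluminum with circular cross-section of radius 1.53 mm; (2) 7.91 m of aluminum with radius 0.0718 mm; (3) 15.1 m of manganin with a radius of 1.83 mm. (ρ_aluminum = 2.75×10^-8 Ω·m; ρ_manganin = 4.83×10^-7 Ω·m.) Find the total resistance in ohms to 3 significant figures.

14.2 Ω

Seg 1: A = πr² = π(1.5300e-03 m)² = 7.354e-06 m²
R_1 = (2.75×10^-8)(9.19)/(7.354e-06) = 0.03436 Ω
Seg 2: A = πr² = π(7.1800e-05 m)² = 1.620e-08 m²
R_2 = (2.75×10^-8)(7.91)/(1.620e-08) = 13.43 Ω
Seg 3: A = πr² = π(1.8300e-03 m)² = 1.052e-05 m²
R_3 = (4.83×10^-7)(15.1)/(1.052e-05) = 0.6932 Ω
R_total = R_1 + R_2 + R_3 = 14.2 Ω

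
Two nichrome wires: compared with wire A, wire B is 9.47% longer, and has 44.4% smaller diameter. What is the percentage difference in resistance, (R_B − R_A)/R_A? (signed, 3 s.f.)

254%

R ∝ L/d², so R_B/R_A = (1 + 9.47/100) × (1 − 44.4/100)⁻²
= 1.095 × 3.235 = 3.541
(R_B − R_A)/R_A = 3.541 − 1 = 254%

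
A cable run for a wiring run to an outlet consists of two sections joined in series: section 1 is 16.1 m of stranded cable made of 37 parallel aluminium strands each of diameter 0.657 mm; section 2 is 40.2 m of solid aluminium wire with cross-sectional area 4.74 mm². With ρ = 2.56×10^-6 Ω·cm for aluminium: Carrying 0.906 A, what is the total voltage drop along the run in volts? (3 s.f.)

ρ = 2.56×10^-6 Ω·cm = 2.56×10^-8 Ω·m
Section 1: A_strand = π(3.2850e-04)² = 3.390e-07 m²; R₁ = ρL/(N·A_s) = (2.56×10^-8)(16.1)/(37×3.390e-07) = 0.03286 Ω
Section 2: A = 4.74 mm² = 4.740e-06 m²
R₂ = (2.56×10^-8)(40.2)/(4.740e-06) = 0.2171 Ω
R = R₁ + R₂ = 0.25 Ω
V = IR = 0.906 × 0.25 = 0.226 V

0.226 V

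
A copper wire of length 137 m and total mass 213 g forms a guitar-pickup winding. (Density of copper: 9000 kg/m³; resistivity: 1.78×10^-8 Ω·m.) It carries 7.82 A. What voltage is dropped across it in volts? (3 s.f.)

A = m/(density·L) = 0.213/(9000×137) = 1.7275e-07 m²
R = ρL/A = (1.78×10^-8)(137)/(1.7275e-07) = 14.12 Ω
V = IR = 7.82 × 14.12 = 110 V

110 V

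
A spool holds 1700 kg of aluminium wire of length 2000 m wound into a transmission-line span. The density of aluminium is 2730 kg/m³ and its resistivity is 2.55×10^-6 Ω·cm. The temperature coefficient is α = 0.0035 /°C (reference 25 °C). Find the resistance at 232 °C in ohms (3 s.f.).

ρ = 2.55×10^-6 Ω·cm = 2.55×10^-8 Ω·m
A = m/(density·L) = 1700/(2730×2000) = 3.1136e-04 m²
R = ρL/A = (2.55×10^-8)(2000)/(3.1136e-04) = 0.1638 Ω
R(232 °C) = 0.1638 × (1 + 0.0035×207) = 0.282 Ω

0.282 Ω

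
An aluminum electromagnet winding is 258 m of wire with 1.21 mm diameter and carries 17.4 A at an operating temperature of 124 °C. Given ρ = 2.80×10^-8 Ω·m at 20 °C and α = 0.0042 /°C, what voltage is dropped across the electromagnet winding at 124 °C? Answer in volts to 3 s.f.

157 V

A = π(d/2)² = π(6.0500e-04 m)² = 1.150e-06 m²
R₍20₎ = ρL/A = (2.80×10^-8)(258)/(1.150e-06) = 6.282 Ω
R₍124₎ = R₍20₎(1 + αΔT) = 6.282 × (1 + 0.0042×104) = 9.026 Ω
V = IR = 17.4 × 9.026 = 157 V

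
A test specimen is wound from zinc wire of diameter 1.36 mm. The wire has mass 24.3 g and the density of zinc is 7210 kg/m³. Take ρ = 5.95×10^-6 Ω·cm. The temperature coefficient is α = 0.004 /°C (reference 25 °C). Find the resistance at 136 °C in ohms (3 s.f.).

ρ = 5.95×10^-6 Ω·cm = 5.95×10^-8 Ω·m
A = π(d/2)² = π(6.8000e-04 m)² = 1.4527e-06 m²
L = m/(density·A) = 0.0243/(7210×1.4527e-06) = 2.32 m
R = ρL/A = (5.95×10^-8)(2.32)/(1.4527e-06) = 0.09503 Ω
R(136 °C) = 0.09503 × (1 + 0.004×111) = 0.137 Ω

0.137 Ω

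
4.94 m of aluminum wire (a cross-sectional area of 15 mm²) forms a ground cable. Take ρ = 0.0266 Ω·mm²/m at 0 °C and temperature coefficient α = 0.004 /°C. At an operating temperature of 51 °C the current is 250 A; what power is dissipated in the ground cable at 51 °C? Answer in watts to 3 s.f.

659 W

ρ = 0.0266 Ω·mm²/m = 2.66×10^-8 Ω·m
A = 15 mm² = 1.500e-05 m²
R₍0₎ = ρL/A = (2.66×10^-8)(4.94)/(1.500e-05) = 0.00876 Ω
R₍51₎ = R₍0₎(1 + αΔT) = 0.00876 × (1 + 0.004×51) = 0.01055 Ω
P = I²R = (250)² × 0.01055 = 659 W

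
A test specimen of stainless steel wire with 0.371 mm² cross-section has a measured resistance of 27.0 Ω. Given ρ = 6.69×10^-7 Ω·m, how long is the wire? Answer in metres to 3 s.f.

15.0 m

A = 0.371 mm² = 3.710e-07 m²
L = RA/ρ = (27)(3.710e-07)/(6.69×10^-7) = 15.0 m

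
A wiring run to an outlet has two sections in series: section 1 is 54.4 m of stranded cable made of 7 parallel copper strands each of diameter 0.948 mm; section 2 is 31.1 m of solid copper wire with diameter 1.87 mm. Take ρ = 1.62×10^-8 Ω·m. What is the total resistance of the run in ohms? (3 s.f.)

Section 1: A_strand = π(4.7400e-04)² = 7.058e-07 m²; R₁ = ρL/(N·A_s) = (1.62×10^-8)(54.4)/(7×7.058e-07) = 0.1784 Ω
Section 2: A = π(d/2)² = π(9.3500e-04 m)² = 2.746e-06 m²
R₂ = (1.62×10^-8)(31.1)/(2.746e-06) = 0.1834 Ω
R = R₁ + R₂ = 0.362 Ω

0.362 Ω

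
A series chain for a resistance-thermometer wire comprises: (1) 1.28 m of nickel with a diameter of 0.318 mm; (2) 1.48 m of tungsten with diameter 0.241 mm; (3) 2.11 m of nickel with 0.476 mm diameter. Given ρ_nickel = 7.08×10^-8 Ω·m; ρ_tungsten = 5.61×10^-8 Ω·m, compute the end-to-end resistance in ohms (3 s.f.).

3.80 Ω

Seg 1: A = π(d/2)² = π(1.5900e-04 m)² = 7.942e-08 m²
R_1 = (7.08×10^-8)(1.28)/(7.942e-08) = 1.141 Ω
Seg 2: A = π(d/2)² = π(1.2050e-04 m)² = 4.562e-08 m²
R_2 = (5.61×10^-8)(1.48)/(4.562e-08) = 1.82 Ω
Seg 3: A = π(d/2)² = π(2.3800e-04 m)² = 1.780e-07 m²
R_3 = (7.08×10^-8)(2.11)/(1.780e-07) = 0.8395 Ω
R_total = R_1 + R_2 + R_3 = 3.80 Ω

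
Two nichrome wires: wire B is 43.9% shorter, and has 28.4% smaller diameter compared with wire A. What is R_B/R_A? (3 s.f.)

1.09

R ∝ L/d², so R_B/R_A = (1 − 43.9/100) × (1 − 28.4/100)⁻²
= 0.561 × 1.951 = 1.09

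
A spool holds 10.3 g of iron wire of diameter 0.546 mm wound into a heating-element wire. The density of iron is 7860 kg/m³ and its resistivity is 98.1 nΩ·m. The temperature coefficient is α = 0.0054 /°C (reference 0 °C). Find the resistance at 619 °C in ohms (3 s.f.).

ρ = 98.1 nΩ·m = 9.81×10^-8 Ω·m
A = π(d/2)² = π(2.7300e-04 m)² = 2.3414e-07 m²
L = m/(density·A) = 0.0103/(7860×2.3414e-07) = 5.597 m
R = ρL/A = (9.81×10^-8)(5.597)/(2.3414e-07) = 2.345 Ω
R(619 °C) = 2.345 × (1 + 0.0054×619) = 10.2 Ω

10.2 Ω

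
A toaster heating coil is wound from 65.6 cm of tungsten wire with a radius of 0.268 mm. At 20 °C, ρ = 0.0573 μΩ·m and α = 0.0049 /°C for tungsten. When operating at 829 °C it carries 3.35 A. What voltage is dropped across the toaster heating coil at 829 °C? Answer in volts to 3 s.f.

2.77 V

ρ = 0.0573 μΩ·m = 5.73×10^-8 Ω·m
A = πr² = π(2.6800e-04 m)² = 2.256e-07 m²
R₍20₎ = ρL/A = (5.73×10^-8)(0.656)/(2.256e-07) = 0.1666 Ω
R₍829₎ = R₍20₎(1 + αΔT) = 0.1666 × (1 + 0.0049×809) = 0.827 Ω
V = IR = 3.35 × 0.827 = 2.77 V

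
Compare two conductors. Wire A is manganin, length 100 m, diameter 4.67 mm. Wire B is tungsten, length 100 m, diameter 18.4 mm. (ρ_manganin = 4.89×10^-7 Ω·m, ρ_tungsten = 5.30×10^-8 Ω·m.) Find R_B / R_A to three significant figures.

0.00698

R ∝ ρL/d², so R_B/R_A = (ρ_B/ρ_A) × (d_A/d_B)²
= (5.30×10^-8/4.89×10^-7) × (4.67/18.4)² = 0.00698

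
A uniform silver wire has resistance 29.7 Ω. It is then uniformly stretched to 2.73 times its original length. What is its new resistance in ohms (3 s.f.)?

221 Ω

Volume constant ⇒ A' = A/k with k = 2.73. R' = ρ(kL)/(A/k) = k²R.
R' = 7.453 × 29.7 = 221 Ω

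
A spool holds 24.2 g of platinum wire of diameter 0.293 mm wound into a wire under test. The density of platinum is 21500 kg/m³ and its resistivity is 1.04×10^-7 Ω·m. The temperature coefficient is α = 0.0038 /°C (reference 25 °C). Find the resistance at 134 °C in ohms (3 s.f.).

A = π(d/2)² = π(1.4650e-04 m)² = 6.7426e-08 m²
L = m/(density·A) = 0.0242/(21500×6.7426e-08) = 16.69 m
R = ρL/A = (1.04×10^-7)(16.69)/(6.7426e-08) = 25.75 Ω
R(134 °C) = 25.75 × (1 + 0.0038×109) = 36.4 Ω

36.4 Ω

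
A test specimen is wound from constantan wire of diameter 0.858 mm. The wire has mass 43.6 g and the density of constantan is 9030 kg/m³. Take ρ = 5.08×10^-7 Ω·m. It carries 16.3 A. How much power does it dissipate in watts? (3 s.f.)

1950 W

A = π(d/2)² = π(4.2900e-04 m)² = 5.7818e-07 m²
L = m/(density·A) = 0.0436/(9030×5.7818e-07) = 8.351 m
R = ρL/A = (5.08×10^-7)(8.351)/(5.7818e-07) = 7.337 Ω
P = I²R = (16.3)² × 7.337 = 1950 W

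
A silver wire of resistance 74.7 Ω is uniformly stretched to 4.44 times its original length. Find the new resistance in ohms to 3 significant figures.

Volume constant ⇒ A' = A/k with k = 4.44. R' = ρ(kL)/(A/k) = k²R.
R' = 19.71 × 74.7 = 1470 Ω

1470 Ω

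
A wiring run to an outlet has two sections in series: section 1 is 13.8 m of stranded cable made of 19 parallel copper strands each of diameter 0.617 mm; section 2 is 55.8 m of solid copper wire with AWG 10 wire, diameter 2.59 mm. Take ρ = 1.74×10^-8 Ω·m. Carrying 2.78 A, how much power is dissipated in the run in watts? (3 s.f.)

1.75 W

Section 1: A_strand = π(3.0850e-04)² = 2.990e-07 m²; R₁ = ρL/(N·A_s) = (1.74×10^-8)(13.8)/(19×2.990e-07) = 0.04227 Ω
Section 2: A = π(2.59/2 mm)² = π(1.2950e-03 m)² = 5.269e-06 m²
R₂ = (1.74×10^-8)(55.8)/(5.269e-06) = 0.1843 Ω
R = R₁ + R₂ = 0.2266 Ω
P = I²R = (2.78)² × 0.2266 = 1.75 W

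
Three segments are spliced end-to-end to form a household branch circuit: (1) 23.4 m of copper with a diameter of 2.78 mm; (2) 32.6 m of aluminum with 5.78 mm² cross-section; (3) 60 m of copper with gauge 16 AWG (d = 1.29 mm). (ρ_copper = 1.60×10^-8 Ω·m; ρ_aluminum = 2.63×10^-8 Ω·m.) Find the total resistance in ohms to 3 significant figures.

0.945 Ω

Seg 1: A = π(d/2)² = π(1.3900e-03 m)² = 6.070e-06 m²
R_1 = (1.60×10^-8)(23.4)/(6.070e-06) = 0.06168 Ω
Seg 2: A = 5.78 mm² = 5.780e-06 m²
R_2 = (2.63×10^-8)(32.6)/(5.780e-06) = 0.1483 Ω
Seg 3: A = π(1.29/2 mm)² = π(6.4500e-04 m)² = 1.307e-06 m²
R_3 = (1.60×10^-8)(60)/(1.307e-06) = 0.7345 Ω
R_total = R_1 + R_2 + R_3 = 0.945 Ω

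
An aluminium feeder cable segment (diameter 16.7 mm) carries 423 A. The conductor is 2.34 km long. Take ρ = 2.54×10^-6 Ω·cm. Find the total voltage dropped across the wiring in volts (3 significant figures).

115 V

ρ = 2.54×10^-6 Ω·cm = 2.54×10^-8 Ω·m
A = π(d/2)² = π(8.3500e-03 m)² = 2.190e-04 m²
R = ρL/A = (2.54×10^-8)(2340)/(2.190e-04) = 0.2713 Ω
V = IR = 423 × 0.2713 = 115 V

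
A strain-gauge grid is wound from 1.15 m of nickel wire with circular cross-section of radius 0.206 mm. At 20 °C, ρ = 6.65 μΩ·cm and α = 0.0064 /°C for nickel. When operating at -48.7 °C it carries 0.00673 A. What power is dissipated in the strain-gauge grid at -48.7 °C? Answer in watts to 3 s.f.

ρ = 6.65 μΩ·cm = 6.65×10^-8 Ω·m
A = πr² = π(2.0600e-04 m)² = 1.333e-07 m²
R₍20₎ = ρL/A = (6.65×10^-8)(1.15)/(1.333e-07) = 0.5736 Ω
R₍-48.7₎ = R₍20₎(1 + αΔT) = 0.5736 × (1 + 0.0064×-68.7) = 0.3214 Ω
P = I²R = (0.00673)² × 0.3214 = 1.46×10^-5 W

1.46×10^-5 W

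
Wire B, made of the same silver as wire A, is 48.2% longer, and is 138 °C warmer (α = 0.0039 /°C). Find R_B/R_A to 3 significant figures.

R ∝ ρL/d² with ρ ∝ (1+αΔT), so R_B/R_A = (1 + 48.2/100) × (1 + 0.0039×138)
= 1.482 × 1.538 = 2.28

2.28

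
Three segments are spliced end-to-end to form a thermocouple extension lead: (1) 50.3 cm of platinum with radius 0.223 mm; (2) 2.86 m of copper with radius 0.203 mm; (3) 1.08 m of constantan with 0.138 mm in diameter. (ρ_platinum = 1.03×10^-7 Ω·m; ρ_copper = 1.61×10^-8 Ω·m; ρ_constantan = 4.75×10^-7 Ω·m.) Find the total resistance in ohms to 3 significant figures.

Seg 1: A = πr² = π(2.2300e-04 m)² = 1.562e-07 m²
R_1 = (1.03×10^-7)(0.503)/(1.562e-07) = 0.3316 Ω
Seg 2: A = πr² = π(2.0300e-04 m)² = 1.295e-07 m²
R_2 = (1.61×10^-8)(2.86)/(1.295e-07) = 0.3557 Ω
Seg 3: A = π(d/2)² = π(6.9000e-05 m)² = 1.496e-08 m²
R_3 = (4.75×10^-7)(1.08)/(1.496e-08) = 34.3 Ω
R_total = R_1 + R_2 + R_3 = 35.0 Ω

35.0 Ω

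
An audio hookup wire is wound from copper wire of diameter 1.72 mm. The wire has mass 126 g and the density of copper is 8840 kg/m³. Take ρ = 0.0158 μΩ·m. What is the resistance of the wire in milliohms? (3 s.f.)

41.7 mΩ

ρ = 0.0158 μΩ·m = 1.58×10^-8 Ω·m
A = π(d/2)² = π(8.6000e-04 m)² = 2.3235e-06 m²
L = m/(density·A) = 0.126/(8840×2.3235e-06) = 6.134 m
R = ρL/A = (1.58×10^-8)(6.134)/(2.3235e-06) = 41.7 mΩ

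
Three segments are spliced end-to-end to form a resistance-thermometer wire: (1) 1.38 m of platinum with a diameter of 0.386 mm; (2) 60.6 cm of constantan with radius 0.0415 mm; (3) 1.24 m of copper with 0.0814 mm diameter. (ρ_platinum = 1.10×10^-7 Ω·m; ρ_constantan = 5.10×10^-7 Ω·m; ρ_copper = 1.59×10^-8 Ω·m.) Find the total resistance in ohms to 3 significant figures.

Seg 1: A = π(d/2)² = π(1.9300e-04 m)² = 1.170e-07 m²
R_1 = (1.10×10^-7)(1.38)/(1.170e-07) = 1.297 Ω
Seg 2: A = πr² = π(4.1500e-05 m)² = 5.411e-09 m²
R_2 = (5.10×10^-7)(0.606)/(5.411e-09) = 57.12 Ω
Seg 3: A = π(d/2)² = π(4.0700e-05 m)² = 5.204e-09 m²
R_3 = (1.59×10^-8)(1.24)/(5.204e-09) = 3.789 Ω
R_total = R_1 + R_2 + R_3 = 62.2 Ω

62.2 Ω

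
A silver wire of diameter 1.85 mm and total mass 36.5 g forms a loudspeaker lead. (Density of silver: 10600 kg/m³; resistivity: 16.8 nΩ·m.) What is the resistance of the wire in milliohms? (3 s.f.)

8.01 mΩ

ρ = 16.8 nΩ·m = 1.68×10^-8 Ω·m
A = π(d/2)² = π(9.2500e-04 m)² = 2.6880e-06 m²
L = m/(density·A) = 0.0365/(10600×2.6880e-06) = 1.281 m
R = ρL/A = (1.68×10^-8)(1.281)/(2.6880e-06) = 8.01 mΩ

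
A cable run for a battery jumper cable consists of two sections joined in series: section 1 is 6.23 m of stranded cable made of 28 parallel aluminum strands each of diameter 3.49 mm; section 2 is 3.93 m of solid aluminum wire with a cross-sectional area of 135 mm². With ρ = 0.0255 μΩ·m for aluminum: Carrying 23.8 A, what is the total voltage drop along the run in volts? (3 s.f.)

0.0318 V

ρ = 0.0255 μΩ·m = 2.55×10^-8 Ω·m
Section 1: A_strand = π(1.7450e-03)² = 9.566e-06 m²; R₁ = ρL/(N·A_s) = (2.55×10^-8)(6.23)/(28×9.566e-06) = 5.931×10^-4 Ω
Section 2: A = 135 mm² = 1.350e-04 m²
R₂ = (2.55×10^-8)(3.93)/(1.350e-04) = 7.423×10^-4 Ω
R = R₁ + R₂ = 0.001335 Ω
V = IR = 23.8 × 0.001335 = 0.0318 V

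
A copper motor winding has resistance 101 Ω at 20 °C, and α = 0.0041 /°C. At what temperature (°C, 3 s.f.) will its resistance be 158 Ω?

158 °C

R = R₀(1 + α(T − T₀)) ⇒ T = T₀ + (R/R₀ − 1)/α
T = 20 + (158/101 − 1)/0.0041 = 20 + (0.5644)/0.0041 = 158 °C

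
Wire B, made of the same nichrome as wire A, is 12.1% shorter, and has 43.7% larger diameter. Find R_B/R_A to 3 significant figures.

R ∝ L/d², so R_B/R_A = (1 − 12.1/100) × (1 + 43.7/100)⁻²
= 0.879 × 0.4843 = 0.426

0.426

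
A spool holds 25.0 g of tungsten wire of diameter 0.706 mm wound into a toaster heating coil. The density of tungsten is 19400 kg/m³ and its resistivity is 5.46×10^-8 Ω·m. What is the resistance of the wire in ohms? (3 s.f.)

0.459 Ω

A = π(d/2)² = π(3.5300e-04 m)² = 3.9147e-07 m²
L = m/(density·A) = 0.025/(19400×3.9147e-07) = 3.292 m
R = ρL/A = (5.46×10^-8)(3.292)/(3.9147e-07) = 0.459 Ω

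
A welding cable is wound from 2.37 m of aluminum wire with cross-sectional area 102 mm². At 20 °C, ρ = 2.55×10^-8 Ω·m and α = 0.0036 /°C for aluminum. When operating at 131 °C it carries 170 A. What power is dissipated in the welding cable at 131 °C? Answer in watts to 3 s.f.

A = 102 mm² = 1.020e-04 m²
R₍20₎ = ρL/A = (2.55×10^-8)(2.37)/(1.020e-04) = 5.925×10^-4 Ω
R₍131₎ = R₍20₎(1 + αΔT) = 5.925×10^-4 × (1 + 0.0036×111) = 8.293×10^-4 Ω
P = I²R = (170)² × 8.293×10^-4 = 24.0 W

24.0 W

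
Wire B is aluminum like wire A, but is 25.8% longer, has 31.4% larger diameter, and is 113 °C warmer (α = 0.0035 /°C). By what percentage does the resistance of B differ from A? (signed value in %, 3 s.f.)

R ∝ ρL/d² with ρ ∝ (1+αΔT), so R_B/R_A = (1 + 25.8/100) × (1 + 31.4/100)⁻² × (1 + 0.0035×113)
= 1.258 × 0.5792 × 1.395 = 1.017
(R_B − R_A)/R_A = 1.017 − 1 = 1.68%

1.68%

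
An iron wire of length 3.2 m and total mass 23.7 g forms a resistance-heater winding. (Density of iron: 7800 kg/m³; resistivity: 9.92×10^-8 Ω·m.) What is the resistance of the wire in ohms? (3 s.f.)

0.334 Ω

A = m/(density·L) = 0.0237/(7800×3.2) = 9.4952e-07 m²
R = ρL/A = (9.92×10^-8)(3.2)/(9.4952e-07) = 0.334 Ω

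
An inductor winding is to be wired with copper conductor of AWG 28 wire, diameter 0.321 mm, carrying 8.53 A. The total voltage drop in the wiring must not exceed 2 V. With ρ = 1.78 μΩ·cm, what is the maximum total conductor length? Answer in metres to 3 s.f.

ρ = 1.78 μΩ·cm = 1.78×10^-8 Ω·m
A = π(0.321/2 mm)² = π(1.6050e-04 m)² = 8.093e-08 m²
L_max = V_max·A/(1·ρI) = (2)(8.093e-08)/(1.78×10^-8×8.53) = 1.07 m

1.07 m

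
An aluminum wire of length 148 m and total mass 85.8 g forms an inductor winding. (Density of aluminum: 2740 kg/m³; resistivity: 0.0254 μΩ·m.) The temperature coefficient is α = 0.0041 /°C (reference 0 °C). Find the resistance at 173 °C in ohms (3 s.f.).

ρ = 0.0254 μΩ·m = 2.54×10^-8 Ω·m
A = m/(density·L) = 0.0858/(2740×148) = 2.1158e-07 m²
R = ρL/A = (2.54×10^-8)(148)/(2.1158e-07) = 17.77 Ω
R(173 °C) = 17.77 × (1 + 0.0041×173) = 30.4 Ω

30.4 Ω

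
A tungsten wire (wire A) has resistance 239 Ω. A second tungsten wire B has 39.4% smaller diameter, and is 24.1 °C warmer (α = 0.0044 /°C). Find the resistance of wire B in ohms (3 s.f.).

720 Ω

R ∝ ρL/d² with ρ ∝ (1+αΔT), so R_B/R_A = (1 − 39.4/100)⁻² × (1 + 0.0044×24.1)
= 2.723 × 1.106 = 3.012
R_B = 3.012 × 239 = 720 Ω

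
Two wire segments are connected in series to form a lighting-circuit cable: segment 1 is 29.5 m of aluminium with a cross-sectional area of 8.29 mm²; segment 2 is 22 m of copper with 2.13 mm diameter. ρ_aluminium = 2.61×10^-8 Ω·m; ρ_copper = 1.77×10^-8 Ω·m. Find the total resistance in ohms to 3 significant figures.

Segment 1: A = 8.29 mm² = 8.290e-06 m²
R₁ = ρL/A = (2.61×10^-8)(29.5)/(8.290e-06) = 0.09288 Ω
Segment 2: A = π(d/2)² = π(1.0650e-03 m)² = 3.563e-06 m²
R₂ = (1.77×10^-8)(22)/(3.563e-06) = 0.1093 Ω
R = R₁ + R₂ = 0.202 Ω

0.202 Ω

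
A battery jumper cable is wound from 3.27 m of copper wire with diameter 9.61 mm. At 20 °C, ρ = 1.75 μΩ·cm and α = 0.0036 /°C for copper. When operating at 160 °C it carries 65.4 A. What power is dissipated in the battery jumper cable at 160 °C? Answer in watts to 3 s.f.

ρ = 1.75 μΩ·cm = 1.75×10^-8 Ω·m
A = π(d/2)² = π(4.8050e-03 m)² = 7.253e-05 m²
R₍20₎ = ρL/A = (1.75×10^-8)(3.27)/(7.253e-05) = 7.889×10^-4 Ω
R₍160₎ = R₍20₎(1 + αΔT) = 7.889×10^-4 × (1 + 0.0036×140) = 0.001187 Ω
P = I²R = (65.4)² × 0.001187 = 5.08 W

5.08 W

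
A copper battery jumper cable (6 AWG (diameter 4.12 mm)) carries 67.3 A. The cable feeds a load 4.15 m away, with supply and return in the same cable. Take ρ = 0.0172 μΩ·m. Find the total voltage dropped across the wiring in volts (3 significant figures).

ρ = 0.0172 μΩ·m = 1.72×10^-8 Ω·m
A = π(4.12/2 mm)² = π(2.0600e-03 m)² = 1.333e-05 m²
Total conductor length (both ways) L = 2 × 4.15 = 8.3 m
R = ρL/A = (1.72×10^-8)(8.3)/(1.333e-05) = 0.01071 Ω
V = IR = 67.3 × 0.01071 = 0.721 V

0.721 V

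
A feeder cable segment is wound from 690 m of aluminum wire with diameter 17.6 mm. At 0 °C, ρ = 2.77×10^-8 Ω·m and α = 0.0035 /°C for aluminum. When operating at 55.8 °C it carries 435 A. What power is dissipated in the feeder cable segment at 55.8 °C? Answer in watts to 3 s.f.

A = π(d/2)² = π(8.8000e-03 m)² = 2.433e-04 m²
R₍0₎ = ρL/A = (2.77×10^-8)(690)/(2.433e-04) = 0.07856 Ω
R₍55.8₎ = R₍0₎(1 + αΔT) = 0.07856 × (1 + 0.0035×55.8) = 0.09391 Ω
P = I²R = (435)² × 0.09391 = 17800 W

17800 W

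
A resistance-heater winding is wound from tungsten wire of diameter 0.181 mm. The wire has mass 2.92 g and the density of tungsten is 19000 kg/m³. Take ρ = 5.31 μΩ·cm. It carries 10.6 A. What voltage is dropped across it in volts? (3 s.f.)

131 V

ρ = 5.31 μΩ·cm = 5.31×10^-8 Ω·m
A = π(d/2)² = π(9.0500e-05 m)² = 2.5730e-08 m²
L = m/(density·A) = 0.00292/(19000×2.5730e-08) = 5.973 m
R = ρL/A = (5.31×10^-8)(5.973)/(2.5730e-08) = 12.33 Ω
V = IR = 10.6 × 12.33 = 131 V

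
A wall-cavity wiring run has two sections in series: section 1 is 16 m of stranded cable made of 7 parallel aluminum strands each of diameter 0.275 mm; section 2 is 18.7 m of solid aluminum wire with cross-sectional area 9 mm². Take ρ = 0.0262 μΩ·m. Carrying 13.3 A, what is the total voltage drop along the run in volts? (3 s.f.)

ρ = 0.0262 μΩ·m = 2.62×10^-8 Ω·m
Section 1: A_strand = π(1.3750e-04)² = 5.940e-08 m²; R₁ = ρL/(N·A_s) = (2.62×10^-8)(16)/(7×5.940e-08) = 1.008 Ω
Section 2: A = 9 mm² = 9.000e-06 m²
R₂ = (2.62×10^-8)(18.7)/(9.000e-06) = 0.05444 Ω
R = R₁ + R₂ = 1.063 Ω
V = IR = 13.3 × 1.063 = 14.1 V

14.1 V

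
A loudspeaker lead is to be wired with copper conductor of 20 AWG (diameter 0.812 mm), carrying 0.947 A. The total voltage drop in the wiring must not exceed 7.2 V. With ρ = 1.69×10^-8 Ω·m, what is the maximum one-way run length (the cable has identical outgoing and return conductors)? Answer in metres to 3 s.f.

116 m

A = π(0.812/2 mm)² = π(4.0600e-04 m)² = 5.178e-07 m²
L_max = V_max·A/(2·ρI) = (7.2)(5.178e-07)/(2×1.69×10^-8×0.947) = 116 m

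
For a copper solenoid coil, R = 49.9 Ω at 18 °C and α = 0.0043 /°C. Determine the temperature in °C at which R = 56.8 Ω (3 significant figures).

50.2 °C

R = R₀(1 + α(T − T₀)) ⇒ T = T₀ + (R/R₀ − 1)/α
T = 18 + (56.8/49.9 − 1)/0.0043 = 18 + (0.1383)/0.0043 = 50.2 °C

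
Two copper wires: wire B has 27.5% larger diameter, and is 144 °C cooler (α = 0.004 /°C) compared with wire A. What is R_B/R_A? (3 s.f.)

0.261

R ∝ ρL/d² with ρ ∝ (1+αΔT), so R_B/R_A = (1 + 27.5/100)⁻² × (1 − 0.004×144)
= 0.6151 × 0.424 = 0.261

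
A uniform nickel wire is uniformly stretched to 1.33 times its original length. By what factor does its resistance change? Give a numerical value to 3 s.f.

Volume constant ⇒ A' = A/k with k = 1.33. R' = ρ(kL)/(A/k) = k²R.
Factor = 1.77

1.77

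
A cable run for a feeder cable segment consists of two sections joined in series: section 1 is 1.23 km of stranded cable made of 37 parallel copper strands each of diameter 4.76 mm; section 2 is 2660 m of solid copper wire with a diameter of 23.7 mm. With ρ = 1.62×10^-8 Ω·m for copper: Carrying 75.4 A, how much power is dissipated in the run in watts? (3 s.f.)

Section 1: A_strand = π(2.3800e-03)² = 1.780e-05 m²; R₁ = ρL/(N·A_s) = (1.62×10^-8)(1230)/(37×1.780e-05) = 0.03026 Ω
Section 2: A = π(d/2)² = π(1.1850e-02 m)² = 4.412e-04 m²
R₂ = (1.62×10^-8)(2660)/(4.412e-04) = 0.09768 Ω
R = R₁ + R₂ = 0.1279 Ω
P = I²R = (75.4)² × 0.1279 = 727 W

727 W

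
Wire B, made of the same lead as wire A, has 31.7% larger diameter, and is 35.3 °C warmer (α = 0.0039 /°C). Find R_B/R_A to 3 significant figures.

0.656

R ∝ ρL/d² with ρ ∝ (1+αΔT), so R_B/R_A = (1 + 31.7/100)⁻² × (1 + 0.0039×35.3)
= 0.5765 × 1.138 = 0.656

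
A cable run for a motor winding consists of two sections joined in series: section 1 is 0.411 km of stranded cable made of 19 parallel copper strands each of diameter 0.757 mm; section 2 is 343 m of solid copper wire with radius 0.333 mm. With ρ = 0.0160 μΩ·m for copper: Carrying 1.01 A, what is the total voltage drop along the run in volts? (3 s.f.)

16.7 V

ρ = 0.0160 μΩ·m = 1.60×10^-8 Ω·m
Section 1: A_strand = π(3.7850e-04)² = 4.501e-07 m²; R₁ = ρL/(N·A_s) = (1.60×10^-8)(411)/(19×4.501e-07) = 0.769 Ω
Section 2: A = πr² = π(3.3300e-04 m)² = 3.484e-07 m²
R₂ = (1.60×10^-8)(343)/(3.484e-07) = 15.75 Ω
R = R₁ + R₂ = 16.52 Ω
V = IR = 1.01 × 16.52 = 16.7 V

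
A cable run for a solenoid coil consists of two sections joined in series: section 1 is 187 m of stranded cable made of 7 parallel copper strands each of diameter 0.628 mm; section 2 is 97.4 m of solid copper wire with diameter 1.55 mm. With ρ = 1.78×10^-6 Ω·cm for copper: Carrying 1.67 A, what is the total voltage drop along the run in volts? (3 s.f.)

ρ = 1.78×10^-6 Ω·cm = 1.78×10^-8 Ω·m
Section 1: A_strand = π(3.1400e-04)² = 3.097e-07 m²; R₁ = ρL/(N·A_s) = (1.78×10^-8)(187)/(7×3.097e-07) = 1.535 Ω
Section 2: A = π(d/2)² = π(7.7500e-04 m)² = 1.887e-06 m²
R₂ = (1.78×10^-8)(97.4)/(1.887e-06) = 0.9188 Ω
R = R₁ + R₂ = 2.454 Ω
V = IR = 1.67 × 2.454 = 4.10 V

4.10 V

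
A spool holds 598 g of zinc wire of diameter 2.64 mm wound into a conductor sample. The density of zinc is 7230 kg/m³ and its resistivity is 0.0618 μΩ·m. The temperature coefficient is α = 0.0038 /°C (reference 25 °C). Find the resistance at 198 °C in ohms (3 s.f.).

0.283 Ω

ρ = 0.0618 μΩ·m = 6.18×10^-8 Ω·m
A = π(d/2)² = π(1.3200e-03 m)² = 5.4739e-06 m²
L = m/(density·A) = 0.598/(7230×5.4739e-06) = 15.11 m
R = ρL/A = (6.18×10^-8)(15.11)/(5.4739e-06) = 0.1706 Ω
R(198 °C) = 0.1706 × (1 + 0.0038×173) = 0.283 Ω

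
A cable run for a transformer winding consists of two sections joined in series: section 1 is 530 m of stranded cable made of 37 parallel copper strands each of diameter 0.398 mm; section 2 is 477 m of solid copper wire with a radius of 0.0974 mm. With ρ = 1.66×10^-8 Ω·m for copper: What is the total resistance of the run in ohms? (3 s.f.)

268 Ω

Section 1: A_strand = π(1.9900e-04)² = 1.244e-07 m²; R₁ = ρL/(N·A_s) = (1.66×10^-8)(530)/(37×1.244e-07) = 1.911 Ω
Section 2: A = πr² = π(9.7400e-05 m)² = 2.980e-08 m²
R₂ = (1.66×10^-8)(477)/(2.980e-08) = 265.7 Ω
R = R₁ + R₂ = 268 Ω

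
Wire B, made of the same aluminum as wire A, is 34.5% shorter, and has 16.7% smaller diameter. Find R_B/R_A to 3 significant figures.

R ∝ L/d², so R_B/R_A = (1 − 34.5/100) × (1 − 16.7/100)⁻²
= 0.655 × 1.441 = 0.944

0.944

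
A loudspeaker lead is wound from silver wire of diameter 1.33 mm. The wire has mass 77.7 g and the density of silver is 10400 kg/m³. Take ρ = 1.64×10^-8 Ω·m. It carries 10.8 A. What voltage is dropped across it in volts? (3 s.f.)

0.686 V

A = π(d/2)² = π(6.6500e-04 m)² = 1.3893e-06 m²
L = m/(density·A) = 0.0777/(10400×1.3893e-06) = 5.378 m
R = ρL/A = (1.64×10^-8)(5.378)/(1.3893e-06) = 0.06348 Ω
V = IR = 10.8 × 0.06348 = 0.686 V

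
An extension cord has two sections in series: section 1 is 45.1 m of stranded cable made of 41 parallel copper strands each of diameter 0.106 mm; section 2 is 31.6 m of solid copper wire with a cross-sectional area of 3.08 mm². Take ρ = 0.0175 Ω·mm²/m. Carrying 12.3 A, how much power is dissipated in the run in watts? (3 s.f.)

357 W

ρ = 0.0175 Ω·mm²/m = 1.75×10^-8 Ω·m
Section 1: A_strand = π(5.3000e-05)² = 8.825e-09 m²; R₁ = ρL/(N·A_s) = (1.75×10^-8)(45.1)/(41×8.825e-09) = 2.181 Ω
Section 2: A = 3.08 mm² = 3.080e-06 m²
R₂ = (1.75×10^-8)(31.6)/(3.080e-06) = 0.1795 Ω
R = R₁ + R₂ = 2.361 Ω
P = I²R = (12.3)² × 2.361 = 357 W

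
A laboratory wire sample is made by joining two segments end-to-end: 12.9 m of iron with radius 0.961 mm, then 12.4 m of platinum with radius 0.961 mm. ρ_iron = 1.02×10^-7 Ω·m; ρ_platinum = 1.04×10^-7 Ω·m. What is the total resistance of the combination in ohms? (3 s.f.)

0.898 Ω

Segment 1: A = πr² = π(9.6100e-04 m)² = 2.901e-06 m²
R₁ = ρL/A = (1.02×10^-7)(12.9)/(2.901e-06) = 0.4535 Ω
R₂ = (1.04×10^-7)(12.4)/(2.901e-06) = 0.4445 Ω
R = R₁ + R₂ = 0.898 Ω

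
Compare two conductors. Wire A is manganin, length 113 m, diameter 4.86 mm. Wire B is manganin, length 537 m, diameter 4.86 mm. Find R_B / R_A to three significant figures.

4.75

R ∝ ρL/d², so R_B/R_A = (L_B/L_A)
= (537/113) = 4.75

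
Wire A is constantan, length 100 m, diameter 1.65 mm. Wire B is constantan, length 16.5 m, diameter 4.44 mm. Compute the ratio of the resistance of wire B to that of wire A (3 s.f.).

0.0228

R ∝ ρL/d², so R_B/R_A = (L_B/L_A) × (d_A/d_B)²
= (16.5/100) × (1.65/4.44)² = 0.0228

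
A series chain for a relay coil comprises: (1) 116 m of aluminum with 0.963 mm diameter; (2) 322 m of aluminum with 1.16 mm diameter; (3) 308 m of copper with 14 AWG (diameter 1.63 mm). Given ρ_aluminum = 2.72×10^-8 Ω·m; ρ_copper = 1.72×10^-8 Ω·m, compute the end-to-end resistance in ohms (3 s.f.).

Seg 1: A = π(d/2)² = π(4.8150e-04 m)² = 7.284e-07 m²
R_1 = (2.72×10^-8)(116)/(7.284e-07) = 4.332 Ω
Seg 2: A = π(d/2)² = π(5.8000e-04 m)² = 1.057e-06 m²
R_2 = (2.72×10^-8)(322)/(1.057e-06) = 8.287 Ω
Seg 3: A = π(1.63/2 mm)² = π(8.1500e-04 m)² = 2.087e-06 m²
R_3 = (1.72×10^-8)(308)/(2.087e-06) = 2.539 Ω
R_total = R_1 + R_2 + R_3 = 15.2 Ω

15.2 Ω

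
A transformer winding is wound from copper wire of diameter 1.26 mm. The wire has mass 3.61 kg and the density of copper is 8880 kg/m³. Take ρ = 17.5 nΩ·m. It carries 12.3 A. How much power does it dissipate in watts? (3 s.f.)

692 W

ρ = 17.5 nΩ·m = 1.75×10^-8 Ω·m
A = π(d/2)² = π(6.3000e-04 m)² = 1.2469e-06 m²
L = m/(density·A) = 3.61/(8880×1.2469e-06) = 326 m
R = ρL/A = (1.75×10^-8)(326)/(1.2469e-06) = 4.576 Ω
P = I²R = (12.3)² × 4.576 = 692 W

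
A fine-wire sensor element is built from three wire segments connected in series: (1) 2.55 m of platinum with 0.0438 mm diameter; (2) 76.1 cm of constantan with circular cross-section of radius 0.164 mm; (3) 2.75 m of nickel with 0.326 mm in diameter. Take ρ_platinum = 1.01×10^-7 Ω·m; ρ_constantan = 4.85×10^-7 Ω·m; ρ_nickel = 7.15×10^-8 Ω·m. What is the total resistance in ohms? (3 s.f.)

178 Ω

Seg 1: A = π(d/2)² = π(2.1900e-05 m)² = 1.507e-09 m²
R_1 = (1.01×10^-7)(2.55)/(1.507e-09) = 170.9 Ω
Seg 2: A = πr² = π(1.6400e-04 m)² = 8.450e-08 m²
R_2 = (4.85×10^-7)(0.761)/(8.450e-08) = 4.368 Ω
Seg 3: A = π(d/2)² = π(1.6300e-04 m)² = 8.347e-08 m²
R_3 = (7.15×10^-8)(2.75)/(8.347e-08) = 2.356 Ω
R_total = R_1 + R_2 + R_3 = 178 Ω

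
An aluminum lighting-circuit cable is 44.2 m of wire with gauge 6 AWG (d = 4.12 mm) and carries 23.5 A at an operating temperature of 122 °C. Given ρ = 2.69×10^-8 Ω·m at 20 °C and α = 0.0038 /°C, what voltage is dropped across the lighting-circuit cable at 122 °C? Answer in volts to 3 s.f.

2.91 V

A = π(4.12/2 mm)² = π(2.0600e-03 m)² = 1.333e-05 m²
R₍20₎ = ρL/A = (2.69×10^-8)(44.2)/(1.333e-05) = 0.08918 Ω
R₍122₎ = R₍20₎(1 + αΔT) = 0.08918 × (1 + 0.0038×102) = 0.1238 Ω
V = IR = 23.5 × 0.1238 = 2.91 V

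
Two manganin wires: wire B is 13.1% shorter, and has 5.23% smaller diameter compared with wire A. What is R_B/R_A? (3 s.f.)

0.968

R ∝ L/d², so R_B/R_A = (1 − 13.1/100) × (1 − 5.23/100)⁻²
= 0.869 × 1.113 = 0.968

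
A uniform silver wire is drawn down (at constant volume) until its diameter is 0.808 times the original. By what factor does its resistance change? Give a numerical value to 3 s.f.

Volume constant ⇒ L' = L/r² with r = 0.808. R' = ρL'/A' = ρ(L/r²)/(πr²d₀²/4) = R/r⁴.
Factor = 2.35

2.35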